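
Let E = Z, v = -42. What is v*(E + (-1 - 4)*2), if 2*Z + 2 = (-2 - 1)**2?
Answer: 273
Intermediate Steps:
Z = 7/2 (Z = -1 + (-2 - 1)**2/2 = -1 + (1/2)*(-3)**2 = -1 + (1/2)*9 = -1 + 9/2 = 7/2 ≈ 3.5000)
E = 7/2 ≈ 3.5000
v*(E + (-1 - 4)*2) = -42*(7/2 + (-1 - 4)*2) = -42*(7/2 - 5*2) = -42*(7/2 - 10) = -42*(-13/2) = 273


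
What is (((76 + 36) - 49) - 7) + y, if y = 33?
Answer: 89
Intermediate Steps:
(((76 + 36) - 49) - 7) + y = (((76 + 36) - 49) - 7) + 33 = ((112 - 49) - 7) + 33 = (63 - 7) + 33 = 56 + 33 = 89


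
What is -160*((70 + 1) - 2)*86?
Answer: -949440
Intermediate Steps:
-160*((70 + 1) - 2)*86 = -160*(71 - 2)*86 = -160*69*86 = -11040*86 = -949440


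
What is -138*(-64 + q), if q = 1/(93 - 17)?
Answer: 335547/38 ≈ 8830.2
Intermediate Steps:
q = 1/76 ≈ 0.013158
-138*(-64 + q) = -138*(-64 + 1/76) = -138*(-4863/76) = 335547/38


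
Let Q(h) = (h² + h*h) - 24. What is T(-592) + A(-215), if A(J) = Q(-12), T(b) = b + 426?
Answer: 98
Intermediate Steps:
T(b) = 426 + b
Q(h) = -24 + 2*h² (Q(h) = (h² + h²) - 24 = 2*h² - 24 = -24 + 2*h²)
A(J) = 264 (A(J) = -24 + 2*(-12)² = -24 + 2*144 = -24 + 288 = 264)
T(-592) + A(-215) = (426 - 592) + 264 = -166 + 264 = 98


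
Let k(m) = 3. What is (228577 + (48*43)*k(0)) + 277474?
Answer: 512243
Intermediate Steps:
(228577 + (48*43)*k(0)) + 277474 = (228577 + (48*43)*3) + 277474 = (228577 + 2064*3) + 277474 = (228577 + 6192) + 277474 = 234769 + 277474 = 512243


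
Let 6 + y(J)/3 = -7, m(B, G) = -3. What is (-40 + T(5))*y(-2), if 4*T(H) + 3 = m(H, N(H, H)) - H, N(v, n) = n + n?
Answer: 6669/4 ≈ 1667.3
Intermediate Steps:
N(v, n) = 2*n
y(J) = -39 (y(J) = -18 + 3*(-7) = -18 - 21 = -39)
T(H) = -3/2 - H/4 (T(H) = -3/4 + (-3 - H)/4 = -3/4 + (-3/4 - H/4) = -3/2 - H/4)
(-40 + T(5))*y(-2) = (-40 + (-3/2 - 1/4*5))*(-39) = (-40 + (-3/2 - 5/4))*(-39) = (-40 - 11/4)*(-39) = -171/4*(-39) = 6669/4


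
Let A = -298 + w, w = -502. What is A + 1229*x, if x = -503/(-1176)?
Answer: -322613/1176 ≈ -274.33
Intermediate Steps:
x = 503/1176 (x = -503*(-1/1176) = 503/1176 ≈ 0.42772)
A = -800 (A = -298 - 502 = -800)
A + 1229*x = -800 + 1229*(503/1176) = -800 + 618187/1176 = -322613/1176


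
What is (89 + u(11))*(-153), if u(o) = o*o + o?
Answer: -33813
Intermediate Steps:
u(o) = o + o² (u(o) = o² + o = o + o²)
(89 + u(11))*(-153) = (89 + 11*(1 + 11))*(-153) = (89 + 11*12)*(-153) = (89 + 132)*(-153) = 221*(-153) = -33813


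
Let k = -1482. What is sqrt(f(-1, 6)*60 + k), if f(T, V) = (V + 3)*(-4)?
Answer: I*sqrt(3642) ≈ 60.349*I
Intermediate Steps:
f(T, V) = -12 - 4*V (f(T, V) = (3 + V)*(-4) = -12 - 4*V)
sqrt(f(-1, 6)*60 + k) = sqrt((-12 - 4*6)*60 - 1482) = sqrt((-12 - 24)*60 - 1482) = sqrt(-36*60 - 1482) = sqrt(-2160 - 1482) = sqrt(-3642) = I*sqrt(3642)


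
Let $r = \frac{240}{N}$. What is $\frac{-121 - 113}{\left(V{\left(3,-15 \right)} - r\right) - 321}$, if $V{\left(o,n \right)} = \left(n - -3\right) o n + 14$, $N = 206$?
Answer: $- \frac{24102}{23879} \approx -1.0093$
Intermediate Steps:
$r = \frac{120}{103}$ ($r = \frac{240}{206} = 240 \cdot \frac{1}{206} = \frac{120}{103} \approx 1.165$)
$V{\left(o,n \right)} = 14 + n o \left(3 + n\right)$ ($V{\left(o,n \right)} = \left(n + 3\right) o n + 14 = \left(3 + n\right) o n + 14 = o \left(3 + n\right) n + 14 = n o \left(3 + n\right) + 14 = 14 + n o \left(3 + n\right)$)
$\frac{-121 - 113}{\left(V{\left(3,-15 \right)} - r\right) - 321} = \frac{-121 - 113}{\left(\left(14 + 3 \left(-15\right)^{2} + 3 \left(-15\right) 3\right) - \frac{120}{103}\right) - 321} = - \frac{234}{\left(\left(14 + 3 \cdot 225 - 135\right) - \frac{120}{103}\right) - 321} = - \frac{234}{\left(\left(14 + 675 - 135\right) - \frac{120}{103}\right) - 321} = - \frac{234}{\left(554 - \frac{120}{103}\right) - 321} = - \frac{234}{\frac{56942}{103} - 321} = - \frac{234}{\frac{23879}{103}} = \left(-234\right) \frac{103}{23879} = - \frac{24102}{23879}$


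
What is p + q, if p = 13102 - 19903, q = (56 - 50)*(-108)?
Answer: -7449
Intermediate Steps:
q = -648 (q = 6*(-108) = -648)
p = -6801
p + q = -6801 - 648 = -7449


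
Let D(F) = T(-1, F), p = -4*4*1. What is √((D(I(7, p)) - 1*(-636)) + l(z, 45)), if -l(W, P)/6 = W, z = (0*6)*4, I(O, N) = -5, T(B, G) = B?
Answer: √635 ≈ 25.199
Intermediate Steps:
p = -16 (p = -16*1 = -16)
D(F) = -1
z = 0 (z = 0*4 = 0)
l(W, P) = -6*W
√((D(I(7, p)) - 1*(-636)) + l(z, 45)) = √((-1 - 1*(-636)) - 6*0) = √((-1 + 636) + 0) = √(635 + 0) = √635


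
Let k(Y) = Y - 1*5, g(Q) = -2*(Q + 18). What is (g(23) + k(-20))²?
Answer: 11449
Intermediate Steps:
g(Q) = -36 - 2*Q (g(Q) = -2*(18 + Q) = -36 - 2*Q)
k(Y) = -5 + Y (k(Y) = Y - 5 = -5 + Y)
(g(23) + k(-20))² = ((-36 - 2*23) + (-5 - 20))² = ((-36 - 46) - 25)² = (-82 - 25)² = (-107)² = 11449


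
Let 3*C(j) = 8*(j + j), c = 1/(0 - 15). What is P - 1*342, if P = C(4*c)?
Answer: -15454/45 ≈ -343.42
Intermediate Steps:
c = -1/15 (c = 1/(-15) = -1/15 ≈ -0.066667)
C(j) = 16*j/3 (C(j) = (8*(j + j))/3 = (8*(2*j))/3 = (16*j)/3 = 16*j/3)
P = -64/45 (P = 16*(4*(-1/15))/3 = (16/3)*(-4/15) = -64/45 ≈ -1.4222)
P - 1*342 = -64/45 - 1*342 = -64/45 - 342 = -15454/45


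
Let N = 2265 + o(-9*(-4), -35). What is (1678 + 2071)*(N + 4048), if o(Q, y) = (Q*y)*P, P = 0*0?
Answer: 23667437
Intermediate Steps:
P = 0
o(Q, y) = 0 (o(Q, y) = (Q*y)*0 = 0)
N = 2265 (N = 2265 + 0 = 2265)
(1678 + 2071)*(N + 4048) = (1678 + 2071)*(2265 + 4048) = 3749*6313 = 23667437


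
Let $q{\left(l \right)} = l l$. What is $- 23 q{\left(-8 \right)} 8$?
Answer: $-11776$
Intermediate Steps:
$q{\left(l \right)} = l^{2}$
$- 23 q{\left(-8 \right)} 8 = - 23 \left(-8\right)^{2} \cdot 8 = \left(-23\right) 64 \cdot 8 = \left(-1472\right) 8 = -11776$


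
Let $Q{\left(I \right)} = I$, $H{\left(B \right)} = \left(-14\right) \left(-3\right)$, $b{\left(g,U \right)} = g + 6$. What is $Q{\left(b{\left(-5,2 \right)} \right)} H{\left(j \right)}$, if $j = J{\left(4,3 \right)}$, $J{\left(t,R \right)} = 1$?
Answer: $42$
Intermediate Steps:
$b{\left(g,U \right)} = 6 + g$
$j = 1$
$H{\left(B \right)} = 42$
$Q{\left(b{\left(-5,2 \right)} \right)} H{\left(j \right)} = \left(6 - 5\right) 42 = 1 \cdot 42 = 42$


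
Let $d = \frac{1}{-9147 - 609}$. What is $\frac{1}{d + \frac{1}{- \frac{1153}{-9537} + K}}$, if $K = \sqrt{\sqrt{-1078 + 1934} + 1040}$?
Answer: $- \frac{1}{\frac{1}{9756} + \frac{1}{- \frac{1153}{9537} - \sqrt{1040 + 2 \sqrt{214}}}} \approx 32.931$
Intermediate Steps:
$d = - \frac{1}{9756}$ ($d = \frac{1}{-9756} = - \frac{1}{9756} \approx -0.0001025$)
$K = \sqrt{1040 + 2 \sqrt{214}}$ ($K = \sqrt{\sqrt{856} + 1040} = \sqrt{2 \sqrt{214} + 1040} = \sqrt{1040 + 2 \sqrt{214}} \approx 32.7$)
$\frac{1}{d + \frac{1}{- \frac{1153}{-9537} + K}} = \frac{1}{- \frac{1}{9756} + \frac{1}{- \frac{1153}{-9537} + \sqrt{1040 + 2 \sqrt{214}}}} = \frac{1}{- \frac{1}{9756} + \frac{1}{\left(-1153\right) \left(- \frac{1}{9537}\right) + \sqrt{1040 + 2 \sqrt{214}}}} = \frac{1}{- \frac{1}{9756} + \frac{1}{\frac{1153}{9537} + \sqrt{1040 + 2 \sqrt{214}}}}$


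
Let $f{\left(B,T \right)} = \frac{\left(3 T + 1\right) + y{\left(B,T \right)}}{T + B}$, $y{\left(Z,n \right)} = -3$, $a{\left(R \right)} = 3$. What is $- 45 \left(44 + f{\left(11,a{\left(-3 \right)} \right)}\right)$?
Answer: $- \frac{4005}{2} \approx -2002.5$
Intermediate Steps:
$f{\left(B,T \right)} = \frac{-2 + 3 T}{B + T}$ ($f{\left(B,T \right)} = \frac{\left(3 T + 1\right) - 3}{T + B} = \frac{\left(1 + 3 T\right) - 3}{B + T} = \frac{-2 + 3 T}{B + T}$)
$- 45 \left(44 + f{\left(11,a{\left(-3 \right)} \right)}\right) = - 45 \left(44 + \frac{-2 + 3 \cdot 3}{11 + 3}\right) = - 45 \left(44 + \frac{-2 + 9}{14}\right) = - 45 \left(44 + \frac{1}{14} \cdot 7\right) = - 45 \left(44 + \frac{1}{2}\right) = \left(-45\right) \frac{89}{2} = - \frac{4005}{2}$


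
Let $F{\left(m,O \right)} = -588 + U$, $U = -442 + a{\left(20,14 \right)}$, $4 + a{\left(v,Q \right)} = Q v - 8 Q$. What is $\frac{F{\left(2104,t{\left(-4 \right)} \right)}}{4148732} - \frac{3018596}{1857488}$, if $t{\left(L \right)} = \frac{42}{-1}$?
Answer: $- \frac{782809650305}{481638744076} \approx -1.6253$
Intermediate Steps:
$t{\left(L \right)} = -42$ ($t{\left(L \right)} = 42 \left(-1\right) = -42$)
$a{\left(v,Q \right)} = -4 - 8 Q + Q v$ ($a{\left(v,Q \right)} = -4 + \left(Q v - 8 Q\right) = -4 + \left(- 8 Q + Q v\right) = -4 - 8 Q + Q v$)
$U = -278$ ($U = -442 - -164 = -442 + 164 = -278$)
$F{\left(m,O \right)} = -866$ ($F{\left(m,O \right)} = -588 - 278 = -866$)
$\frac{F{\left(2104,t{\left(-4 \right)} \right)}}{4148732} - \frac{3018596}{1857488} = - \frac{866}{4148732} - \frac{3018596}{1857488} = \left(-866\right) \frac{1}{4148732} - \frac{754649}{464372} = - \frac{433}{2074366} - \frac{754649}{464372} = - \frac{782809650305}{481638744076}$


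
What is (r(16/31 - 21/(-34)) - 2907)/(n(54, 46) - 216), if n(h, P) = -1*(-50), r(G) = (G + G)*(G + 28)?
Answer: 1578021541/92206028 ≈ 17.114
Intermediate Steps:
r(G) = 2*G*(28 + G) (r(G) = (2*G)*(28 + G) = 2*G*(28 + G))
n(h, P) = 50
(r(16/31 - 21/(-34)) - 2907)/(n(54, 46) - 216) = (2*(16/31 - 21/(-34))*(28 + (16/31 - 21/(-34))) - 2907)/(50 - 216) = (2*(16*(1/31) - 21*(-1/34))*(28 + (16*(1/31) - 21*(-1/34))) - 2907)/(-166) = (2*(16/31 + 21/34)*(28 + (16/31 + 21/34)) - 2907)*(-1/166) = (2*(1195/1054)*(28 + 1195/1054) - 2907)*(-1/166) = (2*(1195/1054)*(30707/1054) - 2907)*(-1/166) = (36694865/555458 - 2907)*(-1/166) = -1578021541/555458*(-1/166) = 1578021541/92206028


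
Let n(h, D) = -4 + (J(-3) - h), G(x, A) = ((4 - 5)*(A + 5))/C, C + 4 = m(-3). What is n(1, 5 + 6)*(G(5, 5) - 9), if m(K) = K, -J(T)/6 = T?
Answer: -689/7 ≈ -98.429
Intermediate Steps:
J(T) = -6*T
C = -7 (C = -4 - 3 = -7)
G(x, A) = 5/7 + A/7 (G(x, A) = ((4 - 5)*(A + 5))/(-7) = -(5 + A)*(-⅐) = (-5 - A)*(-⅐) = 5/7 + A/7)
n(h, D) = 14 - h (n(h, D) = -4 + (-6*(-3) - h) = -4 + (18 - h) = 14 - h)
n(1, 5 + 6)*(G(5, 5) - 9) = (14 - 1*1)*((5/7 + (⅐)*5) - 9) = (14 - 1)*((5/7 + 5/7) - 9) = 13*(10/7 - 9) = 13*(-53/7) = -689/7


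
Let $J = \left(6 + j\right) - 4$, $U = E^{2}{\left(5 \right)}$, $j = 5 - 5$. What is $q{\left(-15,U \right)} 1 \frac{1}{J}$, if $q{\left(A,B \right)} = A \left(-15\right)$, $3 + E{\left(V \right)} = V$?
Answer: $\frac{225}{2} \approx 112.5$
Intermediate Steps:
$E{\left(V \right)} = -3 + V$
$j = 0$
$U = 4$ ($U = \left(-3 + 5\right)^{2} = 2^{2} = 4$)
$J = 2$ ($J = \left(6 + 0\right) - 4 = 6 - 4 = 2$)
$q{\left(A,B \right)} = - 15 A$
$q{\left(-15,U \right)} 1 \frac{1}{J} = \left(-15\right) \left(-15\right) 1 \cdot \frac{1}{2} = 225 \cdot 1 \cdot \frac{1}{2} = 225 \cdot \frac{1}{2} = \frac{225}{2}$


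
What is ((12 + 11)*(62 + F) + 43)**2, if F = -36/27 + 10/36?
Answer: 676260025/324 ≈ 2.0872e+6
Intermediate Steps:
F = -19/18 (F = -36*1/27 + 10*(1/36) = -4/3 + 5/18 = -19/18 ≈ -1.0556)
((12 + 11)*(62 + F) + 43)**2 = ((12 + 11)*(62 - 19/18) + 43)**2 = (23*(1097/18) + 43)**2 = (25231/18 + 43)**2 = (26005/18)**2 = 676260025/324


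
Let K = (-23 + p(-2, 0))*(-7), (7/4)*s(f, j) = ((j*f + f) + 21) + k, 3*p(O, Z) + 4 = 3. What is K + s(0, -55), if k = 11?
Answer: 3814/21 ≈ 181.62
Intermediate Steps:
p(O, Z) = -1/3 (p(O, Z) = -4/3 + (1/3)*3 = -4/3 + 1 = -1/3)
s(f, j) = 128/7 + 4*f/7 + 4*f*j/7 (s(f, j) = 4*(((j*f + f) + 21) + 11)/7 = 4*(((f*j + f) + 21) + 11)/7 = 4*(((f + f*j) + 21) + 11)/7 = 4*((21 + f + f*j) + 11)/7 = 4*(32 + f + f*j)/7 = 128/7 + 4*f/7 + 4*f*j/7)
K = 490/3 (K = (-23 - 1/3)*(-7) = -70/3*(-7) = 490/3 ≈ 163.33)
K + s(0, -55) = 490/3 + (128/7 + (4/7)*0 + (4/7)*0*(-55)) = 490/3 + (128/7 + 0 + 0) = 490/3 + 128/7 = 3814/21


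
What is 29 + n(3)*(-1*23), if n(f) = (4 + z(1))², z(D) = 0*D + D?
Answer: -546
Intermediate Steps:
z(D) = D (z(D) = 0 + D = D)
n(f) = 25 (n(f) = (4 + 1)² = 5² = 25)
29 + n(3)*(-1*23) = 29 + 25*(-1*23) = 29 + 25*(-23) = 29 - 575 = -546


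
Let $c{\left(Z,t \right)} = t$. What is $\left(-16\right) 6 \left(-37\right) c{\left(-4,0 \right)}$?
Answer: $0$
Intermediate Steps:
$\left(-16\right) 6 \left(-37\right) c{\left(-4,0 \right)} = \left(-16\right) 6 \left(-37\right) 0 = \left(-96\right) \left(-37\right) 0 = 3552 \cdot 0 = 0$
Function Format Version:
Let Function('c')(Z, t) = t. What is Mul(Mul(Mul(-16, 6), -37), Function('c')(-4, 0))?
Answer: 0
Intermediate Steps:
Mul(Mul(Mul(-16, 6), -37), Function('c')(-4, 0)) = Mul(Mul(Mul(-16, 6), -37), 0) = Mul(Mul(-96, -37), 0) = Mul(3552, 0) = 0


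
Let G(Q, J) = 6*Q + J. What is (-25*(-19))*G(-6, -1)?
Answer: -17575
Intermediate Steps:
G(Q, J) = J + 6*Q
(-25*(-19))*G(-6, -1) = (-25*(-19))*(-1 + 6*(-6)) = 475*(-1 - 36) = 475*(-37) = -17575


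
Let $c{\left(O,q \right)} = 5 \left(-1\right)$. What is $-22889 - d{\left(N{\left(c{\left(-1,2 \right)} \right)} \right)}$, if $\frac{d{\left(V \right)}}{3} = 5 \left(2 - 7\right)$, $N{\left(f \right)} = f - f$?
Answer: $-22814$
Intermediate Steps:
$c{\left(O,q \right)} = -5$
$N{\left(f \right)} = 0$
$d{\left(V \right)} = -75$ ($d{\left(V \right)} = 3 \cdot 5 \left(2 - 7\right) = 3 \cdot 5 \left(-5\right) = 3 \left(-25\right) = -75$)
$-22889 - d{\left(N{\left(c{\left(-1,2 \right)} \right)} \right)} = -22889 - -75 = -22889 + 75 = -22814$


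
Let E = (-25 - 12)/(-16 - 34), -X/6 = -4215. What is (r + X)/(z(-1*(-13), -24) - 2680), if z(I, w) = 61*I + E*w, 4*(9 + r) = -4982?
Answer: -1201775/95238 ≈ -12.619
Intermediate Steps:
X = 25290 (X = -6*(-4215) = 25290)
r = -2509/2 (r = -9 + (¼)*(-4982) = -9 - 2491/2 = -2509/2 ≈ -1254.5)
E = 37/50 (E = -37/(-50) = -37*(-1/50) = 37/50 ≈ 0.74000)
z(I, w) = 61*I + 37*w/50
(r + X)/(z(-1*(-13), -24) - 2680) = (-2509/2 + 25290)/((61*(-1*(-13)) + (37/50)*(-24)) - 2680) = 48071/(2*((61*13 - 444/25) - 2680)) = 48071/(2*((793 - 444/25) - 2680)) = 48071/(2*(19381/25 - 2680)) = 48071/(2*(-47619/25)) = (48071/2)*(-25/47619) = -1201775/95238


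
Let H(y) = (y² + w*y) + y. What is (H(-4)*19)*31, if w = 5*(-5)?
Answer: 65968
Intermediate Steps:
w = -25
H(y) = y² - 24*y (H(y) = (y² - 25*y) + y = y² - 24*y)
(H(-4)*19)*31 = (-4*(-24 - 4)*19)*31 = (-4*(-28)*19)*31 = (112*19)*31 = 2128*31 = 65968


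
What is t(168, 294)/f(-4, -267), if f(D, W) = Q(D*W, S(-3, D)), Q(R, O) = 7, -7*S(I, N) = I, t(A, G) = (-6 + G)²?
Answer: 82944/7 ≈ 11849.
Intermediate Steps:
S(I, N) = -I/7
f(D, W) = 7
t(168, 294)/f(-4, -267) = (-6 + 294)²/7 = 288²*(⅐) = 82944*(⅐) = 82944/7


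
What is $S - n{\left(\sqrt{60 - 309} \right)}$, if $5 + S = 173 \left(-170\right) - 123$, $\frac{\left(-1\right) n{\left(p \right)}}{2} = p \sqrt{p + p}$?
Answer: $-29538 + 2 \sqrt{2} \cdot 249^{\frac{3}{4}} i^{\frac{3}{2}} \approx -29663.0 + 125.37 i$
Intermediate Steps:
$n{\left(p \right)} = - 2 \sqrt{2} p^{\frac{3}{2}}$ ($n{\left(p \right)} = - 2 p \sqrt{p + p} = - 2 p \sqrt{2 p} = - 2 p \sqrt{2} \sqrt{p} = - 2 \sqrt{2} p^{\frac{3}{2}}$)
$S = -29538$ ($S = -5 + \left(173 \left(-170\right) - 123\right) = -5 - 29533 = -29538$)
$S - n{\left(\sqrt{60 - 309} \right)} = -29538 - - 2 \sqrt{2} \left(\sqrt{60 - 309}\right)^{\frac{3}{2}} = -29538 - - 2 \sqrt{2} \left(\sqrt{-249}\right)^{\frac{3}{2}} = -29538 - - 2 \sqrt{2} \left(i \sqrt{249}\right)^{\frac{3}{2}} = -29538 - - 2 \sqrt{2} \cdot 249^{\frac{3}{4}} i^{\frac{3}{2}} = -29538 + 2 \sqrt{2} \cdot 249^{\frac{3}{4}} i^{\frac{3}{2}}$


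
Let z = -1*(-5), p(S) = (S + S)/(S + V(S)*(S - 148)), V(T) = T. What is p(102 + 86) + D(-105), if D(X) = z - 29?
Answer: -982/41 ≈ -23.951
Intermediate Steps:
p(S) = 2*S/(S + S*(-148 + S)) (p(S) = (S + S)/(S + S*(S - 148)) = (2*S)/(S + S*(-148 + S)) = 2*S/(S + S*(-148 + S)))
z = 5
D(X) = -24 (D(X) = 5 - 29 = -24)
p(102 + 86) + D(-105) = 2/(-147 + (102 + 86)) - 24 = 2/(-147 + 188) - 24 = 2/41 - 24 = -982/41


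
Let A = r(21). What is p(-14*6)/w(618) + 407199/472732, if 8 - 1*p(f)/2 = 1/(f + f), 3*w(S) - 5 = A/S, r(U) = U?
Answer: 2746217027/263966276 ≈ 10.404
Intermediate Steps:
A = 21
w(S) = 5/3 + 7/S (w(S) = 5/3 + (21/S)/3 = 5/3 + 7/S)
p(f) = 16 - 1/f (p(f) = 16 - 2/(f + f) = 16 - 2*1/(2*f) = 16 - 1/f)
p(-14*6)/w(618) + 407199/472732 = (16 - 1/((-14*6)))/(5/3 + 7/618) + 407199/472732 = (16 - 1/(-84))/(5/3 + 7*(1/618)) + 407199*(1/472732) = (16 - 1*(-1/84))/(5/3 + 7/618) + 31323/36364 = (16 + 1/84)/(1037/618) + 31323/36364 = (1345/84)*(618/1037) + 31323/36364 = 138535/14518 + 31323/36364 = 2746217027/263966276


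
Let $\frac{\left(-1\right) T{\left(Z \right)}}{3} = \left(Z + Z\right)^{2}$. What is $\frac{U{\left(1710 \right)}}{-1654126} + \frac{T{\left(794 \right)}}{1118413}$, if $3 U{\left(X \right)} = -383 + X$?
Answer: $- \frac{37543024975747}{5549988066114} \approx -6.7645$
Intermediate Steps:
$U{\left(X \right)} = - \frac{383}{3} + \frac{X}{3}$ ($U{\left(X \right)} = \frac{-383 + X}{3} = - \frac{383}{3} + \frac{X}{3}$)
$T{\left(Z \right)} = - 12 Z^{2}$ ($T{\left(Z \right)} = - 3 \left(Z + Z\right)^{2} = - 3 \left(2 Z\right)^{2} = - 3 \cdot 4 Z^{2} = - 12 Z^{2}$)
$\frac{U{\left(1710 \right)}}{-1654126} + \frac{T{\left(794 \right)}}{1118413} = \frac{- \frac{383}{3} + \frac{1}{3} \cdot 1710}{-1654126} + \frac{\left(-12\right) 794^{2}}{1118413} = \left(- \frac{383}{3} + 570\right) \left(- \frac{1}{1654126}\right) + \left(-12\right) 630436 \cdot \frac{1}{1118413} = \frac{1327}{3} \left(- \frac{1}{1654126}\right) - \frac{7565232}{1118413} = - \frac{1327}{4962378} - \frac{7565232}{1118413} = - \frac{37543024975747}{5549988066114}$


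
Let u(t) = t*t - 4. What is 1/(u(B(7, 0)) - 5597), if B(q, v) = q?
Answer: -1/5552 ≈ -0.00018012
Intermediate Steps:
u(t) = -4 + t² (u(t) = t² - 4 = -4 + t²)
1/(u(B(7, 0)) - 5597) = 1/((-4 + 7²) - 5597) = 1/((-4 + 49) - 5597) = 1/(45 - 5597) = 1/(-5552) = -1/5552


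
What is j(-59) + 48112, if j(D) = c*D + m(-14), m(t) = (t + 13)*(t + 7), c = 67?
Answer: 44166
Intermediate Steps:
m(t) = (7 + t)*(13 + t) (m(t) = (13 + t)*(7 + t) = (7 + t)*(13 + t))
j(D) = 7 + 67*D (j(D) = 67*D + (91 + (-14)**2 + 20*(-14)) = 67*D + (91 + 196 - 280) = 67*D + 7 = 7 + 67*D)
j(-59) + 48112 = (7 + 67*(-59)) + 48112 = (7 - 3953) + 48112 = -3946 + 48112 = 44166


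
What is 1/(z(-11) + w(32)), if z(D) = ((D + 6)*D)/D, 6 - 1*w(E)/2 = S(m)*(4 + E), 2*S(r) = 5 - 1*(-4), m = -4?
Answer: -1/317 ≈ -0.0031546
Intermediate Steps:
S(r) = 9/2 (S(r) = (5 - 1*(-4))/2 = (5 + 4)/2 = (½)*9 = 9/2)
w(E) = -24 - 9*E (w(E) = 12 - 9*(4 + E) = 12 - 2*(18 + 9*E/2) = 12 + (-36 - 9*E) = -24 - 9*E)
z(D) = 6 + D (z(D) = ((6 + D)*D)/D = (D*(6 + D))/D = 6 + D)
1/(z(-11) + w(32)) = 1/((6 - 11) + (-24 - 9*32)) = 1/(-5 + (-24 - 288)) = 1/(-5 - 312) = 1/(-317) = -1/317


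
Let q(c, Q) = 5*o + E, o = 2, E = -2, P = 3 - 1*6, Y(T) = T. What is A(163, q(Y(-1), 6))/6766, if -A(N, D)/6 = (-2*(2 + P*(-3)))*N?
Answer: 10758/3383 ≈ 3.1800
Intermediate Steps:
P = -3 (P = 3 - 6 = -3)
q(c, Q) = 8 (q(c, Q) = 5*2 - 2 = 10 - 2 = 8)
A(N, D) = 132*N (A(N, D) = -6*(-2*(2 - 3*(-3)))*N = -6*(-2*(2 + 9))*N = -6*(-2*11)*N = -(-132)*N = 132*N)
A(163, q(Y(-1), 6))/6766 = (132*163)/6766 = 21516*(1/6766) = 10758/3383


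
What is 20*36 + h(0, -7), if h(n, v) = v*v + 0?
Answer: 769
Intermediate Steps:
h(n, v) = v**2 (h(n, v) = v**2 + 0 = v**2)
20*36 + h(0, -7) = 20*36 + (-7)**2 = 720 + 49 = 769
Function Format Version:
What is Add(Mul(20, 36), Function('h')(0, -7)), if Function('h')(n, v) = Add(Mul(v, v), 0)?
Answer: 769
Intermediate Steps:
Function('h')(n, v) = Pow(v, 2) (Function('h')(n, v) = Add(Pow(v, 2), 0) = Pow(v, 2))
Add(Mul(20, 36), Function('h')(0, -7)) = Add(Mul(20, 36), Pow(-7, 2)) = Add(720, 49) = 769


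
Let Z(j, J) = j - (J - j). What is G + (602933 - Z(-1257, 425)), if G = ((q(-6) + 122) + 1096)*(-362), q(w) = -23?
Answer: 173282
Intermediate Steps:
Z(j, J) = -J + 2*j (Z(j, J) = j + (j - J) = -J + 2*j)
G = -432590 (G = ((-23 + 122) + 1096)*(-362) = (99 + 1096)*(-362) = 1195*(-362) = -432590)
G + (602933 - Z(-1257, 425)) = -432590 + (602933 - (-1*425 + 2*(-1257))) = -432590 + (602933 - (-425 - 2514)) = -432590 + (602933 - 1*(-2939)) = -432590 + (602933 + 2939) = -432590 + 605872 = 173282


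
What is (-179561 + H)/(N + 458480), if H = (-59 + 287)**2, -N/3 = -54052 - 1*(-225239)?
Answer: 127577/55081 ≈ 2.3162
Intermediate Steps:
N = -513561 (N = -3*(-54052 - 1*(-225239)) = -3*(-54052 + 225239) = -3*171187 = -513561)
H = 51984 (H = 228**2 = 51984)
(-179561 + H)/(N + 458480) = (-179561 + 51984)/(-513561 + 458480) = -127577/(-55081) = -127577*(-1/55081) = 127577/55081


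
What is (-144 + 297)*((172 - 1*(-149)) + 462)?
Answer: 119799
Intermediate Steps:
(-144 + 297)*((172 - 1*(-149)) + 462) = 153*((172 + 149) + 462) = 153*(321 + 462) = 153*783 = 119799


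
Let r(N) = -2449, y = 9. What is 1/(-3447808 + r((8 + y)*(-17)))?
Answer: -1/3450257 ≈ -2.8983e-7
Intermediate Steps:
1/(-3447808 + r((8 + y)*(-17))) = 1/(-3447808 - 2449) = 1/(-3450257) = -1/3450257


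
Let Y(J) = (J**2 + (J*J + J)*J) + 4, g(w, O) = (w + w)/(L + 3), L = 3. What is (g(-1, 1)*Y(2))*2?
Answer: -40/3 ≈ -13.333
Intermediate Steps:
g(w, O) = w/3 (g(w, O) = (w + w)/(3 + 3) = (2*w)/6 = (2*w)*(1/6) = w/3)
Y(J) = 4 + J**2 + J*(J + J**2) (Y(J) = (J**2 + (J**2 + J)*J) + 4 = (J**2 + (J + J**2)*J) + 4 = (J**2 + J*(J + J**2)) + 4 = 4 + J**2 + J*(J + J**2))
(g(-1, 1)*Y(2))*2 = (((1/3)*(-1))*(4 + 2**3 + 2*2**2))*2 = -(4 + 8 + 2*4)/3*2 = -(4 + 8 + 8)/3*2 = -1/3*20*2 = -20/3*2 = -40/3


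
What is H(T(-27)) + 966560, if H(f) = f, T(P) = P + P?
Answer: 966506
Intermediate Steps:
T(P) = 2*P
H(T(-27)) + 966560 = 2*(-27) + 966560 = -54 + 966560 = 966506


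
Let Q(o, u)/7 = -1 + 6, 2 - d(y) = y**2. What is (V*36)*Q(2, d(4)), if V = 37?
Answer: 46620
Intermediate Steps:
d(y) = 2 - y**2
Q(o, u) = 35 (Q(o, u) = 7*(-1 + 6) = 7*5 = 35)
(V*36)*Q(2, d(4)) = (37*36)*35 = 1332*35 = 46620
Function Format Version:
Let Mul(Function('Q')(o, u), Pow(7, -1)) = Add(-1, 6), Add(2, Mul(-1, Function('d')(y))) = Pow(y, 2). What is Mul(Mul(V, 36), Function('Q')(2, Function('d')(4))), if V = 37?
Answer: 46620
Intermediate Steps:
Function('d')(y) = Add(2, Mul(-1, Pow(y, 2)))
Function('Q')(o, u) = 35 (Function('Q')(o, u) = Mul(7, Add(-1, 6)) = Mul(7, 5) = 35)
Mul(Mul(V, 36), Function('Q')(2, Function('d')(4))) = Mul(Mul(37, 36), 35) = Mul(1332, 35) = 46620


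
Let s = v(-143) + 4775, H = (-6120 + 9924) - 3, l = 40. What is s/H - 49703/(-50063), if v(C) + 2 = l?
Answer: 429874322/190289463 ≈ 2.2591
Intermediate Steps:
v(C) = 38 (v(C) = -2 + 40 = 38)
H = 3801 (H = 3804 - 3 = 3801)
s = 4813 (s = 38 + 4775 = 4813)
s/H - 49703/(-50063) = 4813/3801 - 49703/(-50063) = 4813*(1/3801) - 49703*(-1/50063) = 4813/3801 + 49703/50063 = 429874322/190289463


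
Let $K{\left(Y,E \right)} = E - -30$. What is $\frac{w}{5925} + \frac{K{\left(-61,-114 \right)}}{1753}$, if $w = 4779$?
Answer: $\frac{2626629}{3462175} \approx 0.75866$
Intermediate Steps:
$K{\left(Y,E \right)} = 30 + E$ ($K{\left(Y,E \right)} = E + 30 = 30 + E$)
$\frac{w}{5925} + \frac{K{\left(-61,-114 \right)}}{1753} = \frac{4779}{5925} + \frac{30 - 114}{1753} = 4779 \cdot \frac{1}{5925} - \frac{84}{1753} = \frac{1593}{1975} - \frac{84}{1753} = \frac{2626629}{3462175}$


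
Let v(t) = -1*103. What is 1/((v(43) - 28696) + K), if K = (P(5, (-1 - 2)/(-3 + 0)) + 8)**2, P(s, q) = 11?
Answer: -1/28438 ≈ -3.5164e-5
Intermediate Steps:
v(t) = -103
K = 361 (K = (11 + 8)**2 = 19**2 = 361)
1/((v(43) - 28696) + K) = 1/((-103 - 28696) + 361) = 1/(-28799 + 361) = 1/(-28438) = -1/28438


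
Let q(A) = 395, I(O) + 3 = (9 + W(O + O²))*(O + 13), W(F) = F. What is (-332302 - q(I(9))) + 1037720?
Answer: 705023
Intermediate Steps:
I(O) = -3 + (13 + O)*(9 + O + O²) (I(O) = -3 + (9 + (O + O²))*(O + 13) = -3 + (9 + O + O²)*(13 + O) = -3 + (13 + O)*(9 + O + O²))
(-332302 - q(I(9))) + 1037720 = (-332302 - 1*395) + 1037720 = (-332302 - 395) + 1037720 = -332697 + 1037720 = 705023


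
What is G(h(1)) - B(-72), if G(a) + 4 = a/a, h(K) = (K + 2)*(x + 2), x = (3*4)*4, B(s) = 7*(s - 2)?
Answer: 515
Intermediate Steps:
B(s) = -14 + 7*s (B(s) = 7*(-2 + s) = -14 + 7*s)
x = 48 (x = 12*4 = 48)
h(K) = 100 + 50*K (h(K) = (K + 2)*(48 + 2) = (2 + K)*50 = 100 + 50*K)
G(a) = -3 (G(a) = -4 + a/a = -4 + 1 = -3)
G(h(1)) - B(-72) = -3 - (-14 + 7*(-72)) = -3 - (-14 - 504) = -3 - 1*(-518) = -3 + 518 = 515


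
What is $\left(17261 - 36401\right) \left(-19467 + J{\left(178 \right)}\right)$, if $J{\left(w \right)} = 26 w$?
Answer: $284018460$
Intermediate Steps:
$\left(17261 - 36401\right) \left(-19467 + J{\left(178 \right)}\right) = \left(17261 - 36401\right) \left(-19467 + 26 \cdot 178\right) = - 19140 \left(-19467 + 4628\right) = \left(-19140\right) \left(-14839\right) = 284018460$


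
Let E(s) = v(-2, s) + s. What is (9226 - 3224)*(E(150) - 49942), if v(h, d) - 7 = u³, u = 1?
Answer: -298803568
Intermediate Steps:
v(h, d) = 8 (v(h, d) = 7 + 1³ = 7 + 1 = 8)
E(s) = 8 + s
(9226 - 3224)*(E(150) - 49942) = (9226 - 3224)*((8 + 150) - 49942) = 6002*(158 - 49942) = 6002*(-49784) = -298803568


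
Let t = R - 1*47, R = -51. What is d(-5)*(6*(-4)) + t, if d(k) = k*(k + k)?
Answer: -1298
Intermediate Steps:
d(k) = 2*k² (d(k) = k*(2*k) = 2*k²)
t = -98 (t = -51 - 1*47 = -51 - 47 = -98)
d(-5)*(6*(-4)) + t = (2*(-5)²)*(6*(-4)) - 98 = (2*25)*(-24) - 98 = 50*(-24) - 98 = -1200 - 98 = -1298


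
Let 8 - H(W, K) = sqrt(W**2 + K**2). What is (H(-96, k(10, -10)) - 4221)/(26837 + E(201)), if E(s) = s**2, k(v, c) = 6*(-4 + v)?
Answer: -4213/67238 - 6*sqrt(73)/33619 ≈ -0.064183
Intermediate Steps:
k(v, c) = -24 + 6*v
H(W, K) = 8 - sqrt(K**2 + W**2) (H(W, K) = 8 - sqrt(W**2 + K**2) = 8 - sqrt(K**2 + W**2))
(H(-96, k(10, -10)) - 4221)/(26837 + E(201)) = ((8 - sqrt((-24 + 6*10)**2 + (-96)**2)) - 4221)/(26837 + 201**2) = ((8 - sqrt((-24 + 60)**2 + 9216)) - 4221)/(26837 + 40401) = ((8 - sqrt(36**2 + 9216)) - 4221)/67238 = ((8 - sqrt(1296 + 9216)) - 4221)*(1/67238) = ((8 - sqrt(10512)) - 4221)*(1/67238) = ((8 - 12*sqrt(73)) - 4221)*(1/67238) = (-4213 - 12*sqrt(73))*(1/67238) = -4213/67238 - 6*sqrt(73)/33619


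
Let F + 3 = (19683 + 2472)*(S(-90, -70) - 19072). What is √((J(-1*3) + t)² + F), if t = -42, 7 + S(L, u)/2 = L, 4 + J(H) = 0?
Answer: I*√426836117 ≈ 20660.0*I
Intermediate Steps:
J(H) = -4 (J(H) = -4 + 0 = -4)
S(L, u) = -14 + 2*L
F = -426838233 (F = -3 + (19683 + 2472)*((-14 + 2*(-90)) - 19072) = -3 + 22155*((-14 - 180) - 19072) = -3 + 22155*(-194 - 19072) = -3 + 22155*(-19266) = -3 - 426838230 = -426838233)
√((J(-1*3) + t)² + F) = √((-4 - 42)² - 426838233) = √((-46)² - 426838233) = √(2116 - 426838233) = √(-426836117) = I*√426836117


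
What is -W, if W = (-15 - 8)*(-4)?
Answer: -92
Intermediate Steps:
W = 92 (W = -23*(-4) = 92)
-W = -1*92 = -92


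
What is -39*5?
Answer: -195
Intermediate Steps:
-39*5 = -13*15 = -195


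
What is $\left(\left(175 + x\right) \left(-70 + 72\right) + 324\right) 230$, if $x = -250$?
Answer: $40020$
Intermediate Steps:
$\left(\left(175 + x\right) \left(-70 + 72\right) + 324\right) 230 = \left(\left(175 - 250\right) \left(-70 + 72\right) + 324\right) 230 = \left(\left(-75\right) 2 + 324\right) 230 = \left(-150 + 324\right) 230 = 174 \cdot 230 = 40020$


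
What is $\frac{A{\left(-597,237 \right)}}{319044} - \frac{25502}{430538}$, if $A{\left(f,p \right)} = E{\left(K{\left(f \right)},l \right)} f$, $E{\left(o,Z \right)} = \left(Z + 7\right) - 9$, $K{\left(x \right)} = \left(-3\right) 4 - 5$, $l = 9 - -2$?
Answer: $- \frac{1741590127}{22893427612} \approx -0.076074$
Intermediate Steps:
$l = 11$ ($l = 9 + 2 = 11$)
$K{\left(x \right)} = -17$ ($K{\left(x \right)} = -12 - 5 = -17$)
$E{\left(o,Z \right)} = -2 + Z$ ($E{\left(o,Z \right)} = \left(7 + Z\right) - 9 = -2 + Z$)
$A{\left(f,p \right)} = 9 f$ ($A{\left(f,p \right)} = \left(-2 + 11\right) f = 9 f$)
$\frac{A{\left(-597,237 \right)}}{319044} - \frac{25502}{430538} = \frac{9 \left(-597\right)}{319044} - \frac{25502}{430538} = \left(-5373\right) \frac{1}{319044} - \frac{12751}{215269} = - \frac{1791}{106348} - \frac{12751}{215269} = - \frac{1741590127}{22893427612}$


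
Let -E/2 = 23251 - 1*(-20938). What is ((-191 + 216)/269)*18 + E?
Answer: -23773232/269 ≈ -88376.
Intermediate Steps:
E = -88378 (E = -2*(23251 - 1*(-20938)) = -2*(23251 + 20938) = -2*44189 = -88378)
((-191 + 216)/269)*18 + E = ((-191 + 216)/269)*18 - 88378 = (25*(1/269))*18 - 88378 = (25/269)*18 - 88378 = 450/269 - 88378 = -23773232/269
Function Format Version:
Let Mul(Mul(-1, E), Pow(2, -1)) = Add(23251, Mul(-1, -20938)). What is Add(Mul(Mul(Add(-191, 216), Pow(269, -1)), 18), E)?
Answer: Rational(-23773232, 269) ≈ -88376.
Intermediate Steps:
E = -88378 (E = Mul(-2, Add(23251, Mul(-1, -20938))) = Mul(-2, Add(23251, 20938)) = Mul(-2, 44189) = -88378)
Add(Mul(Mul(Add(-191, 216), Pow(269, -1)), 18), E) = Add(Mul(Mul(Add(-191, 216), Pow(269, -1)), 18), -88378) = Add(Mul(Mul(25, Rational(1, 269)), 18), -88378) = Add(Mul(Rational(25, 269), 18), -88378) = Add(Rational(450, 269), -88378) = Rational(-23773232, 269)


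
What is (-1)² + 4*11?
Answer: 45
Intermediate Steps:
(-1)² + 4*11 = 1 + 44 = 45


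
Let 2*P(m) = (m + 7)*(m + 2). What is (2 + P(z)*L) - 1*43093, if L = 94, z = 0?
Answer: -42433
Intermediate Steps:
P(m) = (2 + m)*(7 + m)/2 (P(m) = ((m + 7)*(m + 2))/2 = ((7 + m)*(2 + m))/2 = ((2 + m)*(7 + m))/2 = (2 + m)*(7 + m)/2)
(2 + P(z)*L) - 1*43093 = (2 + (7 + (½)*0² + (9/2)*0)*94) - 1*43093 = (2 + (7 + (½)*0 + 0)*94) - 43093 = (2 + (7 + 0 + 0)*94) - 43093 = (2 + 7*94) - 43093 = (2 + 658) - 43093 = 660 - 43093 = -42433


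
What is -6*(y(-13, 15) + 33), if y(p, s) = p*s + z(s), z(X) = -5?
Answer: 1002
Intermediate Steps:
y(p, s) = -5 + p*s (y(p, s) = p*s - 5 = -5 + p*s)
-6*(y(-13, 15) + 33) = -6*((-5 - 13*15) + 33) = -6*((-5 - 195) + 33) = -6*(-200 + 33) = -6*(-167) = 1002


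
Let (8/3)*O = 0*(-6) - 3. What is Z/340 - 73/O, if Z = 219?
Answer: 200531/3060 ≈ 65.533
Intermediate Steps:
O = -9/8 (O = 3*(0*(-6) - 3)/8 = 3*(0 - 3)/8 = (3/8)*(-3) = -9/8 ≈ -1.1250)
Z/340 - 73/O = 219/340 - 73/(-9/8) = 219*(1/340) - 73*(-8/9) = 219/340 + 584/9 = 200531/3060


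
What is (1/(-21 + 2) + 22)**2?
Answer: 173889/361 ≈ 481.69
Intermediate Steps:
(1/(-21 + 2) + 22)**2 = (1/(-19) + 22)**2 = (-1/19 + 22)**2 = (417/19)**2 = 173889/361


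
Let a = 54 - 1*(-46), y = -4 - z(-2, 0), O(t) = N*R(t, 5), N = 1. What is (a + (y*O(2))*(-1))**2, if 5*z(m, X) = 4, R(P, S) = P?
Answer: 300304/25 ≈ 12012.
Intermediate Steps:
z(m, X) = 4/5 (z(m, X) = (1/5)*4 = 4/5)
O(t) = t (O(t) = 1*t = t)
y = -24/5 (y = -4 - 1*4/5 = -4 - 4/5 = -24/5 ≈ -4.8000)
a = 100 (a = 54 + 46 = 100)
(a + (y*O(2))*(-1))**2 = (100 - 24/5*2*(-1))**2 = (100 - 48/5*(-1))**2 = (100 + 48/5)**2 = (548/5)**2 = 300304/25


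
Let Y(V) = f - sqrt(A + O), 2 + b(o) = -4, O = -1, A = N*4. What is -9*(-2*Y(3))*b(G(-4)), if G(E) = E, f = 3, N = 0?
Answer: -324 + 108*I ≈ -324.0 + 108.0*I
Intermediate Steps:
A = 0 (A = 0*4 = 0)
b(o) = -6 (b(o) = -2 - 4 = -6)
Y(V) = 3 - I (Y(V) = 3 - sqrt(0 - 1) = 3 - sqrt(-1) = 3 - I)
-9*(-2*Y(3))*b(G(-4)) = -9*(-2*(3 - I))*(-6) = -9*(-6 + 2*I)*(-6) = -9*(36 - 12*I) = -324 + 108*I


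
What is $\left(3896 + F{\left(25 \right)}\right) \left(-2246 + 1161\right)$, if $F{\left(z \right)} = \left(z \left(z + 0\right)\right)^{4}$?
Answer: $-165557865555285$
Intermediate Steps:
$F{\left(z \right)} = z^{8}$ ($F{\left(z \right)} = \left(z z\right)^{4} = \left(z^{2}\right)^{4} = z^{8}$)
$\left(3896 + F{\left(25 \right)}\right) \left(-2246 + 1161\right) = \left(3896 + 25^{8}\right) \left(-2246 + 1161\right) = \left(3896 + 152587890625\right) \left(-1085\right) = 152587894521 \left(-1085\right) = -165557865555285$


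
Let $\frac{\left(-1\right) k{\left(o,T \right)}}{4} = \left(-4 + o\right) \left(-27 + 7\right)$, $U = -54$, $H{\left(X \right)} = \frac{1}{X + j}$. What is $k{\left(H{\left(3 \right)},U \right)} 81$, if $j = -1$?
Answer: $-22680$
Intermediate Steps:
$H{\left(X \right)} = \frac{1}{-1 + X}$ ($H{\left(X \right)} = \frac{1}{X - 1} = \frac{1}{-1 + X}$)
$k{\left(o,T \right)} = -320 + 80 o$ ($k{\left(o,T \right)} = - 4 \left(-4 + o\right) \left(-27 + 7\right) = - 4 \left(-4 + o\right) \left(-20\right) = - 4 \left(80 - 20 o\right) = -320 + 80 o$)
$k{\left(H{\left(3 \right)},U \right)} 81 = \left(-320 + \frac{80}{-1 + 3}\right) 81 = \left(-320 + \frac{80}{2}\right) 81 = \left(-320 + 80 \cdot \frac{1}{2}\right) 81 = \left(-320 + 40\right) 81 = \left(-280\right) 81 = -22680$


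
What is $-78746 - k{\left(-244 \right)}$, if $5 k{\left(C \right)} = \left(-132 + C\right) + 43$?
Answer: $- \frac{393397}{5} \approx -78679.0$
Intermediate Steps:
$k{\left(C \right)} = - \frac{89}{5} + \frac{C}{5}$ ($k{\left(C \right)} = \frac{\left(-132 + C\right) + 43}{5} = \frac{-89 + C}{5} = - \frac{89}{5} + \frac{C}{5}$)
$-78746 - k{\left(-244 \right)} = -78746 - \left(- \frac{89}{5} + \frac{1}{5} \left(-244\right)\right) = -78746 - \left(- \frac{89}{5} - \frac{244}{5}\right) = -78746 - - \frac{333}{5} = -78746 + \frac{333}{5} = - \frac{393397}{5}$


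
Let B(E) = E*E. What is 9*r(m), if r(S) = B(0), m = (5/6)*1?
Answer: 0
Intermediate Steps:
m = 5/6 (m = (5*(1/6))*1 = (5/6)*1 = 5/6 ≈ 0.83333)
B(E) = E**2
r(S) = 0 (r(S) = 0**2 = 0)
9*r(m) = 9*0 = 0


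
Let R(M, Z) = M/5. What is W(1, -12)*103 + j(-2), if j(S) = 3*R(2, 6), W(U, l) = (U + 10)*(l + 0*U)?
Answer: -67974/5 ≈ -13595.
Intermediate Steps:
R(M, Z) = M/5 (R(M, Z) = M*(1/5) = M/5)
W(U, l) = l*(10 + U) (W(U, l) = (10 + U)*(l + 0) = (10 + U)*l = l*(10 + U))
j(S) = 6/5 (j(S) = 3*((1/5)*2) = 3*(2/5) = 6/5)
W(1, -12)*103 + j(-2) = -12*(10 + 1)*103 + 6/5 = -12*11*103 + 6/5 = -132*103 + 6/5 = -13596 + 6/5 = -67974/5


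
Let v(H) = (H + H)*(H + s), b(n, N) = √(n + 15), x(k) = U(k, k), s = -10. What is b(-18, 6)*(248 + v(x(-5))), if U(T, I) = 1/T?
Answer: 6302*I*√3/25 ≈ 436.62*I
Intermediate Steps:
x(k) = 1/k
b(n, N) = √(15 + n)
v(H) = 2*H*(-10 + H) (v(H) = (H + H)*(H - 10) = (2*H)*(-10 + H) = 2*H*(-10 + H))
b(-18, 6)*(248 + v(x(-5))) = √(15 - 18)*(248 + 2*(-10 + 1/(-5))/(-5)) = √(-3)*(248 + 2*(-⅕)*(-10 - ⅕)) = (I*√3)*(248 + 2*(-⅕)*(-51/5)) = (I*√3)*(248 + 102/25) = (I*√3)*(6302/25) = 6302*I*√3/25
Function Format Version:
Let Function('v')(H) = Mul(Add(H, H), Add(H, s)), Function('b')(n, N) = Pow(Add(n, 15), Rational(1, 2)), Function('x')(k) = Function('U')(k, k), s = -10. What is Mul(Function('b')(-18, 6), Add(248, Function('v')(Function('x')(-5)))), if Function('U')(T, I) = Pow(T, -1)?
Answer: Mul(Rational(6302, 25), I, Pow(3, Rational(1, 2))) ≈ Mul(436.62, I)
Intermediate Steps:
Function('x')(k) = Pow(k, -1)
Function('b')(n, N) = Pow(Add(15, n), Rational(1, 2))
Function('v')(H) = Mul(2, H, Add(-10, H)) (Function('v')(H) = Mul(Add(H, H), Add(H, -10)) = Mul(Mul(2, H), Add(-10, H)) = Mul(2, H, Add(-10, H)))
Mul(Function('b')(-18, 6), Add(248, Function('v')(Function('x')(-5)))) = Mul(Pow(Add(15, -18), Rational(1, 2)), Add(248, Mul(2, Pow(-5, -1), Add(-10, Pow(-5, -1))))) = Mul(Pow(-3, Rational(1, 2)), Add(248, Mul(2, Rational(-1, 5), Add(-10, Rational(-1, 5))))) = Mul(Mul(I, Pow(3, Rational(1, 2))), Add(248, Mul(2, Rational(-1, 5), Rational(-51, 5)))) = Mul(Mul(I, Pow(3, Rational(1, 2))), Add(248, Rational(102, 25))) = Mul(Mul(I, Pow(3, Rational(1, 2))), Rational(6302, 25)) = Mul(Rational(6302, 25), I, Pow(3, Rational(1, 2)))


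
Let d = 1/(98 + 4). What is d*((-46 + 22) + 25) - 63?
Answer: -6425/102 ≈ -62.990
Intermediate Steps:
d = 1/102 ≈ 0.0098039
d*((-46 + 22) + 25) - 63 = ((-46 + 22) + 25)/102 - 63 = (-24 + 25)/102 - 63 = (1/102)*1 - 63 = 1/102 - 63 = -6425/102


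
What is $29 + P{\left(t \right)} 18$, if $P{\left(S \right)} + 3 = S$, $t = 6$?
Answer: $83$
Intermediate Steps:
$P{\left(S \right)} = -3 + S$
$29 + P{\left(t \right)} 18 = 29 + \left(-3 + 6\right) 18 = 29 + 3 \cdot 18 = 29 + 54 = 83$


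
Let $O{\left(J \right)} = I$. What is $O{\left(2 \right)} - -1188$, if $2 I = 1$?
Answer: $\frac{2377}{2} \approx 1188.5$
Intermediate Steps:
$I = \frac{1}{2}$ ($I = \frac{1}{2} \cdot 1 = \frac{1}{2} \approx 0.5$)
$O{\left(J \right)} = \frac{1}{2}$
$O{\left(2 \right)} - -1188 = \frac{1}{2} - -1188 = \frac{1}{2} + 1188 = \frac{2377}{2}$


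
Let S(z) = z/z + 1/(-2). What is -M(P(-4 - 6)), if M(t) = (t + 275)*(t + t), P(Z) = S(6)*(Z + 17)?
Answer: -3899/2 ≈ -1949.5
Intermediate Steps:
S(z) = ½ (S(z) = 1 + 1*(-½) = 1 - ½ = ½)
P(Z) = 17/2 + Z/2 (P(Z) = (Z + 17)/2 = (17 + Z)/2 = 17/2 + Z/2)
M(t) = 2*t*(275 + t) (M(t) = (275 + t)*(2*t) = 2*t*(275 + t))
-M(P(-4 - 6)) = -2*(17/2 + (-4 - 6)/2)*(275 + (17/2 + (-4 - 6)/2)) = -2*(17/2 + (½)*(-10))*(275 + (17/2 + (½)*(-10))) = -2*(17/2 - 5)*(275 + (17/2 - 5)) = -2*7*(275 + 7/2)/2 = -2*7*557/(2*2) = -1*3899/2 = -3899/2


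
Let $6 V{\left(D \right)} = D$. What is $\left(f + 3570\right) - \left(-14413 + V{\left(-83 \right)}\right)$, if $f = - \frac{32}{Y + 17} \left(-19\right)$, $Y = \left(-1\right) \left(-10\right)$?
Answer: $\frac{973045}{54} \approx 18019.0$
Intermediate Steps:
$V{\left(D \right)} = \frac{D}{6}$
$Y = 10$
$f = \frac{608}{27}$ ($f = - \frac{32}{10 + 17} \left(-19\right) = - \frac{32}{27} \left(-19\right) = \left(-32\right) \frac{1}{27} \left(-19\right) = \left(- \frac{32}{27}\right) \left(-19\right) = \frac{608}{27} \approx 22.519$)
$\left(f + 3570\right) - \left(-14413 + V{\left(-83 \right)}\right) = \left(\frac{608}{27} + 3570\right) + \left(14413 - \frac{1}{6} \left(-83\right)\right) = \frac{96998}{27} + \left(14413 - - \frac{83}{6}\right) = \frac{96998}{27} + \left(14413 + \frac{83}{6}\right) = \frac{96998}{27} + \frac{86561}{6} = \frac{973045}{54}$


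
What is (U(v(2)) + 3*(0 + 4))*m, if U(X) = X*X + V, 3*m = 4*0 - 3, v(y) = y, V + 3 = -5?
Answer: -8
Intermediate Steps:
V = -8 (V = -3 - 5 = -8)
m = -1 (m = (4*0 - 3)/3 = (0 - 3)/3 = (1/3)*(-3) = -1)
U(X) = -8 + X**2 (U(X) = X*X - 8 = X**2 - 8 = -8 + X**2)
(U(v(2)) + 3*(0 + 4))*m = ((-8 + 2**2) + 3*(0 + 4))*(-1) = ((-8 + 4) + 3*4)*(-1) = (-4 + 12)*(-1) = 8*(-1) = -8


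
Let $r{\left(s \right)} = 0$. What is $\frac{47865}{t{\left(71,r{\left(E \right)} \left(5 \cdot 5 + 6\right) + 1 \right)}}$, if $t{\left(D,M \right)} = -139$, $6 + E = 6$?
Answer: $- \frac{47865}{139} \approx -344.35$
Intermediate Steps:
$E = 0$ ($E = -6 + 6 = 0$)
$\frac{47865}{t{\left(71,r{\left(E \right)} \left(5 \cdot 5 + 6\right) + 1 \right)}} = \frac{47865}{-139} = 47865 \left(- \frac{1}{139}\right) = - \frac{47865}{139}$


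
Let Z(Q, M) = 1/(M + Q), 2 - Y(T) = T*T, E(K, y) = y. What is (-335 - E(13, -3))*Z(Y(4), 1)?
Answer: 332/13 ≈ 25.538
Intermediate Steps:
Y(T) = 2 - T² (Y(T) = 2 - T*T = 2 - T²)
(-335 - E(13, -3))*Z(Y(4), 1) = (-335 - 1*(-3))/(1 + (2 - 1*4²)) = (-335 + 3)/(1 + (2 - 1*16)) = -332/(1 + (2 - 16)) = -332/(1 - 14) = -332/(-13) = -332*(-1/13) = 332/13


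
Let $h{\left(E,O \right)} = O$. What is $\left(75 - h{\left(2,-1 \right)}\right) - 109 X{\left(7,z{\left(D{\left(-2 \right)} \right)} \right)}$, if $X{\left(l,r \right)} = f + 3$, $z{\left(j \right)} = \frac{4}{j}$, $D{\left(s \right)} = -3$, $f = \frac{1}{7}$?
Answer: $- \frac{1866}{7} \approx -266.57$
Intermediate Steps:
$f = \frac{1}{7} \approx 0.14286$
$X{\left(l,r \right)} = \frac{22}{7}$ ($X{\left(l,r \right)} = \frac{1}{7} + 3 = \frac{22}{7}$)
$\left(75 - h{\left(2,-1 \right)}\right) - 109 X{\left(7,z{\left(D{\left(-2 \right)} \right)} \right)} = \left(75 - -1\right) - \frac{2398}{7} = \left(75 + 1\right) - \frac{2398}{7} = 76 - \frac{2398}{7} = - \frac{1866}{7}$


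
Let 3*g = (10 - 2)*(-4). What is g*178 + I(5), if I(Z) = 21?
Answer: -5633/3 ≈ -1877.7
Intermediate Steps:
g = -32/3 (g = ((10 - 2)*(-4))/3 = (8*(-4))/3 = (1/3)*(-32) = -32/3 ≈ -10.667)
g*178 + I(5) = -32/3*178 + 21 = -5696/3 + 21 = -5633/3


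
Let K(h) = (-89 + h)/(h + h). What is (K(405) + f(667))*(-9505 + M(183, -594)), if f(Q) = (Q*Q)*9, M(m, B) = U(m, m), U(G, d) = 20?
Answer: -3076214208011/81 ≈ -3.7978e+10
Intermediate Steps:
M(m, B) = 20
f(Q) = 9*Q**2 (f(Q) = Q**2*9 = 9*Q**2)
K(h) = (-89 + h)/(2*h) (K(h) = (-89 + h)/((2*h)) = (-89 + h)*(1/(2*h)) = (-89 + h)/(2*h))
(K(405) + f(667))*(-9505 + M(183, -594)) = ((1/2)*(-89 + 405)/405 + 9*667**2)*(-9505 + 20) = ((1/2)*(1/405)*316 + 9*444889)*(-9485) = (158/405 + 4004001)*(-9485) = (1621620563/405)*(-9485) = -3076214208011/81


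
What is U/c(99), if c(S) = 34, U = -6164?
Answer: -3082/17 ≈ -181.29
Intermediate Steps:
U/c(99) = -6164/34 = -6164*1/34 = -3082/17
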